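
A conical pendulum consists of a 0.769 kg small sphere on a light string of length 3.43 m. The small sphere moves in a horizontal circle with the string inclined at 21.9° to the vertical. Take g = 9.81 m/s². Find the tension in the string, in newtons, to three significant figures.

Vertically the bob has no acceleration, so T cosθ = mg.
T = mg/cosθ = 0.769 × 9.81 / cos 21.9° = 7.544/0.9278 = 8.131 N.

8.13 N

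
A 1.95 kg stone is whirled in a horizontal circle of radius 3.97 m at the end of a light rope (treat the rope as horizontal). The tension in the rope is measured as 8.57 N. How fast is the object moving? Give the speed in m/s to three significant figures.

T = m v²/r ⇒ v = √(T r / m) = √(8.57 × 3.97 / 1.95) = √17.45 = 4.177 m/s.

4.18 m/s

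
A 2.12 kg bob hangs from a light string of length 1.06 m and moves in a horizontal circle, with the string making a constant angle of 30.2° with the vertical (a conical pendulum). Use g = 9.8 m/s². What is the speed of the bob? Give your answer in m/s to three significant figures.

1.74 m/s

The radius of the circle is r = L sinθ = 1.06 × sin 30.2° = 0.5332 m.
Horizontally T sinθ = mv²/r and vertically T cosθ = mg, so tanθ = v²/(rg).
v = √(r g tanθ) = √(0.5332 × 9.8 × 0.5820) = √3.041 = 1.744 m/s.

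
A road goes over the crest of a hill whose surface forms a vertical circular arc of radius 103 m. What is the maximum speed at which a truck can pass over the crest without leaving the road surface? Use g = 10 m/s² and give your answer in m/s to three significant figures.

At the crest the centre of the circle is below the truck, so the net downward (centripetal) force is mg − N = mv²/r.
The truck leaves the road when N → 0, giving v_max = √(g r) = √(10.0 × 103) = 32.09 m/s.

32.1 m/s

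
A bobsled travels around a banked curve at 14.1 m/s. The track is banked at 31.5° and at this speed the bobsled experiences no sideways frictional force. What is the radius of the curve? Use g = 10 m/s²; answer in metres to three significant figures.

Frictionless banking: tanθ = v²/(rg), so r = v²/(g tanθ).
r = (14.1)²/(10.0 × tan 31.5°) = 198.8/(10.0 × 0.6128) = 198.8/6.128 = 32.44 m.

32.4 m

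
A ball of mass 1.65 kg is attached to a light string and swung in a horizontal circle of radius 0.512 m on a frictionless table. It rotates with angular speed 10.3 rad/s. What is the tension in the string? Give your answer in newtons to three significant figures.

89.6 N

v = ωr = 10.3 × 0.512 = 5.274 m/s.
The tension is the only horizontal force, so it supplies the full centripetal force: T = m v²/r = 1.65 × (5.274)²/0.512 = 1.65 × 27.81/0.512 = 89.62 N.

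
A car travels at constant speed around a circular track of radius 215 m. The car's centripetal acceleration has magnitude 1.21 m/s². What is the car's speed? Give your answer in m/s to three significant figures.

a_c = v²/r ⇒ v = √(a_c · r) = √(1.21 × 215) = √260.2 = 16.13 m/s.

16.1 m/s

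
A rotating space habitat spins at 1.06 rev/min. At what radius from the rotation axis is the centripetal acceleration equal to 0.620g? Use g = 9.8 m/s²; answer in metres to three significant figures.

ω = 1.06 rev/min × 2π/60 = 0.1110 rad/s.
a_c = ω²r = 0.620g ⇒ r = 0.620 × 9.8 / (0.1110)² = 6.076/0.01232 = 493.1 m.

493 m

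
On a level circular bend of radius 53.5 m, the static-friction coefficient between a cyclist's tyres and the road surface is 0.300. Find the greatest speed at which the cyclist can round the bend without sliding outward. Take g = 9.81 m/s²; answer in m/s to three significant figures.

The only inward force on a level bend is static friction, so at the limit f_s = μ_s N = μ_s m g = m v²/r.
Mass cancels: v_max = √(μ_s g r) = √(0.300 × 9.81 × 53.5) = √157.5 = 12.55 m/s.

12.5 m/s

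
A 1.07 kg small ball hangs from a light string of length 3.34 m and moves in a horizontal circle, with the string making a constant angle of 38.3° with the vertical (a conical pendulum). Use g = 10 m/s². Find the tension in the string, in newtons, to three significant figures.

13.6 N

Vertically the bob has no acceleration, so T cosθ = mg.
T = mg/cosθ = 1.07 × 10.0 / cos 38.3° = 10.70/0.7848 = 13.63 N.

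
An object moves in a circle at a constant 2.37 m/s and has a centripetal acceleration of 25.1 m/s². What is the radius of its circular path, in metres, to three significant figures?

0.224 m

a_c = v²/r ⇒ r = v²/a_c = (2.37)²/25.1 = 5.617/25.1 = 0.2238 m.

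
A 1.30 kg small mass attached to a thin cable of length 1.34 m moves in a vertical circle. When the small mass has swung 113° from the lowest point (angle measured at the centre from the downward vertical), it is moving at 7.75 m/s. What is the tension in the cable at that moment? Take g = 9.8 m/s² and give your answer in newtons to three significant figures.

53.3 N

Take the radial direction toward the centre of the circle as positive. The component of the weight along the string toward the centre is −mg cos φ (φ measured from the bottom), so Newton's second law along the string gives T − mg cos φ = m v²/r.
cos 113° = -0.3907, so T = m(v²/r + g cos φ) = 1.30 × ((7.75)²/1.34 + 9.8 × -0.3907) = 1.30 × (44.82 + (-3.829)) = 1.30 × 40.99 = 53.29 N.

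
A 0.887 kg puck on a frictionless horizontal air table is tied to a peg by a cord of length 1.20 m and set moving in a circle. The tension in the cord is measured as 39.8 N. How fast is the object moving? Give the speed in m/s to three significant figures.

7.34 m/s

T = m v²/r ⇒ v = √(T r / m) = √(39.8 × 1.20 / 0.887) = √53.84 = 7.338 m/s.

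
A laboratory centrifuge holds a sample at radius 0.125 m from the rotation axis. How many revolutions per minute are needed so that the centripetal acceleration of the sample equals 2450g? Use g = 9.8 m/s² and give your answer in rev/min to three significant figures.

Require ω²r = 2450g, so ω = √(2450 × 9.8/0.125) = 438.3 rad/s.
In rev/min: ω × 60/(2π) = 438.3 × 60/(2π) = 4185 rev/min.

4190 rev/min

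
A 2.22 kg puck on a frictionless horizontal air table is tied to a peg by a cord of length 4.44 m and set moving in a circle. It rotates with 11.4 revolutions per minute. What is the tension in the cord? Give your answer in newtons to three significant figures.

ω = 11.4 rev/min × 2π/60 = 1.194 rad/s, so v = ωr = 1.194 × 4.44 = 5.300 m/s.
The tension is the only horizontal force, so it supplies the full centripetal force: T = m v²/r = 2.22 × (5.300)²/4.44 = 2.22 × 28.10/4.44 = 14.05 N.

14.0 N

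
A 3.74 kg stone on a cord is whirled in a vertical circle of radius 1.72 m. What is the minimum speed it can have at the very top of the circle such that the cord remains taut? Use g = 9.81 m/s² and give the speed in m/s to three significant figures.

At the highest point the centre is directly below, so both the weight and T act inward: T + mg = mv²/r.
At minimum speed T → 0, so mg = mv_min²/r ⇒ v_min = √(g r) = √(9.81 × 1.72) = 4.108 m/s.

4.11 m/s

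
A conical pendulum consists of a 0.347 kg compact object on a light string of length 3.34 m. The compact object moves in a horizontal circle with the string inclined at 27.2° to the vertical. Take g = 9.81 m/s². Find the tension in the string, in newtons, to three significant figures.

Vertically the bob has no acceleration, so T cosθ = mg.
T = mg/cosθ = 0.347 × 9.81 / cos 27.2° = 3.404/0.8894 = 3.827 N.

3.83 N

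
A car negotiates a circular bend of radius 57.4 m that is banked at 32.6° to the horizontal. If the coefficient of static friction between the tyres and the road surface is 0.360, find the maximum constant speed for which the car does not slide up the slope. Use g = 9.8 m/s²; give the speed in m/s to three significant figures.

At the maximum speed, friction acts down the slope at its limiting value f = μN. Radially (horizontal, toward centre): N sinθ + μN cosθ = mv²/r. Vertically: N cosθ − μN sinθ = mg.
Dividing: v² = r g (sinθ + μcosθ)/(cosθ − μsinθ).
sinθ + μcosθ = 0.5388 + 0.360×0.8425 = 0.8421; cosθ − μsinθ = 0.8425 − 0.360×0.5388 = 0.6485.
v² = 57.4 × 9.8 × 0.8421/0.6485 = 730.4 m²/s², so v = 27.03 m/s.

27.0 m/s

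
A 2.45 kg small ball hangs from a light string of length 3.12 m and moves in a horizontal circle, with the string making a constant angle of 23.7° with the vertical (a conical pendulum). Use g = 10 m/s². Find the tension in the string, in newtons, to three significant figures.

26.8 N

Vertically the bob has no acceleration, so T cosθ = mg.
T = mg/cosθ = 2.45 × 10.0 / cos 23.7° = 24.50/0.9157 = 26.76 N.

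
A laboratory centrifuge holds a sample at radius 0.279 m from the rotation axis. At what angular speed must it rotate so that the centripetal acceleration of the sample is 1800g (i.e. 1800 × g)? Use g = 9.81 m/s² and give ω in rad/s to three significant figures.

Centripetal acceleration a_c = ω²r. Setting ω²r = 1800g:
ω = √(1800g / r) = √(1800 × 9.81 / 0.279) = √63290 = 251.6 rad/s.

252 rad/s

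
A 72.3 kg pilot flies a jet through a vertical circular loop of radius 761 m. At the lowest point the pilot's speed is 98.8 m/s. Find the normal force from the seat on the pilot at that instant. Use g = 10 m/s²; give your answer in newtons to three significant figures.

At the lowest point, N points up (toward the centre) and the weight mg points down (away from the centre), so the net inward force is N − mg = mv²/r.
N = m(v²/r + g) = 72.3 × ((98.8)²/761 + 10.0) = 72.3 × (12.83 + 10.0) = 72.3 × 22.83 = 1650 N.

1650 N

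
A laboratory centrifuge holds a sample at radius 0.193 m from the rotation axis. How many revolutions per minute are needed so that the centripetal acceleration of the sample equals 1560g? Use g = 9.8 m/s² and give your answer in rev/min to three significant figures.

2690 rev/min

Require ω²r = 1560g, so ω = √(1560 × 9.8/0.193) = 281.4 rad/s.
In rev/min: ω × 60/(2π) = 281.4 × 60/(2π) = 2688 rev/min.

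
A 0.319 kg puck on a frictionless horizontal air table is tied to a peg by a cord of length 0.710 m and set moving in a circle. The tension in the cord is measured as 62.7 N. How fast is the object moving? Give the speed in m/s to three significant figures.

T = m v²/r ⇒ v = √(T r / m) = √(62.7 × 0.710 / 0.319) = √139.6 = 11.81 m/s.

11.8 m/s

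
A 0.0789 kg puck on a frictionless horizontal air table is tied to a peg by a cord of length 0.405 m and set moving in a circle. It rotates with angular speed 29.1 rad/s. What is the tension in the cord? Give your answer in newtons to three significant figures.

v = ωr = 29.1 × 0.405 = 11.79 m/s.
The tension is the only horizontal force, so it supplies the full centripetal force: T = m v²/r = 0.0789 × (11.79)²/0.405 = 0.0789 × 138.9/0.405 = 27.06 N.

27.1 N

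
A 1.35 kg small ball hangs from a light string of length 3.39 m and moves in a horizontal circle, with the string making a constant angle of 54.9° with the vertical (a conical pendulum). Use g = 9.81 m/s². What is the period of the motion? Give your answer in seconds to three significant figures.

r = L sinθ = 2.774 m. From T sinθ = mω²r and T cosθ = mg: tanθ = ω²r/g, so ω² = g tanθ / r = g/(L cosθ).
ω = √(g/(L cosθ)) = √(9.81/(3.39 × 0.5750)) = √5.033 = 2.243 rad/s.
Period = 2π/ω = 2.801 s.

2.80 s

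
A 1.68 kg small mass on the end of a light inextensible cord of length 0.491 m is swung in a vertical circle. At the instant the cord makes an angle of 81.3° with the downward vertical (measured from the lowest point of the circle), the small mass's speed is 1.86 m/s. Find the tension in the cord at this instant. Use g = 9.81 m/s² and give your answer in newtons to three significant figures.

14.3 N

Take the radial direction toward the centre of the circle as positive. The component of the weight along the string toward the centre is −mg cos φ (φ measured from the bottom), so Newton's second law along the string gives T − mg cos φ = m v²/r.
cos 81.3° = 0.1513, so T = m(v²/r + g cos φ) = 1.68 × ((1.86)²/0.491 + 9.81 × 0.1513) = 1.68 × (7.046 + (1.484)) = 1.68 × 8.530 = 14.33 N.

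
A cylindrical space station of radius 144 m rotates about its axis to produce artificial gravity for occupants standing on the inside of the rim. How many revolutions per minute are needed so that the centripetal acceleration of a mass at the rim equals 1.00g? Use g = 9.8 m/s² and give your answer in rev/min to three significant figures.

Require ω²r = 1.00g, so ω = √(1.00 × 9.8/144) = 0.2609 rad/s.
In rev/min: ω × 60/(2π) = 0.2609 × 60/(2π) = 2.491 rev/min.

2.49 rev/min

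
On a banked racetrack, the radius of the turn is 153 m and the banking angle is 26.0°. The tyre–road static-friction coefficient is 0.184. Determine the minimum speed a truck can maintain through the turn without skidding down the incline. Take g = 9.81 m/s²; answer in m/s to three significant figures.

20.5 m/s

At the minimum speed, friction acts up the slope at its limiting value f = μN. Radially (horizontal, toward centre): N sinθ − μN cosθ = mv²/r. Vertically: N cosθ + μN sinθ = mg.
Dividing: v² = r g (sinθ − μcosθ)/(cosθ + μsinθ).
sinθ − μcosθ = 0.4384 − 0.184×0.8988 = 0.2730; cosθ + μsinθ = 0.8988 + 0.184×0.4384 = 0.9795.
v² = 153 × 9.81 × 0.2730/0.9795 = 418.3 m²/s², so v = 20.45 m/s.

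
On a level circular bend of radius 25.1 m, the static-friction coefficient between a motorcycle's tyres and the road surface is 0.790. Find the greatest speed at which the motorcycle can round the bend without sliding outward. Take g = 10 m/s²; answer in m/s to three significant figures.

The only inward force on a level bend is static friction, so at the limit f_s = μ_s N = μ_s m g = m v²/r.
Mass cancels: v_max = √(μ_s g r) = √(0.790 × 10.0 × 25.1) = √198.3 = 14.08 m/s.

14.1 m/s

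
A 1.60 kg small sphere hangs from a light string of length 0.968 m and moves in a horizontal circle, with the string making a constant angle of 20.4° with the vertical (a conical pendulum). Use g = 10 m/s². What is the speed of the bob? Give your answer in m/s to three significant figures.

The radius of the circle is r = L sinθ = 0.968 × sin 20.4° = 0.3374 m.
Horizontally T sinθ = mv²/r and vertically T cosθ = mg, so tanθ = v²/(rg).
v = √(r g tanθ) = √(0.3374 × 10.0 × 0.3719) = √1.255 = 1.120 m/s.

1.12 m/s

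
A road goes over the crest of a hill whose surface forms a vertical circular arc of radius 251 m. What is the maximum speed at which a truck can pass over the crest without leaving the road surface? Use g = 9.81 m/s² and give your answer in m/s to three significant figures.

At the crest the centre of the circle is below the truck, so the net downward (centripetal) force is mg − N = mv²/r.
The truck leaves the road when N → 0, giving v_max = √(g r) = √(9.81 × 251) = 49.62 m/s.

49.6 m/s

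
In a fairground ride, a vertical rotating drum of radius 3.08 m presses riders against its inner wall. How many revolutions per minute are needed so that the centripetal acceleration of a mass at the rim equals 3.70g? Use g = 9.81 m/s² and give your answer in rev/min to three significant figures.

32.8 rev/min

Require ω²r = 3.70g, so ω = √(3.70 × 9.81/3.08) = 3.433 rad/s.
In rev/min: ω × 60/(2π) = 3.433 × 60/(2π) = 32.78 rev/min.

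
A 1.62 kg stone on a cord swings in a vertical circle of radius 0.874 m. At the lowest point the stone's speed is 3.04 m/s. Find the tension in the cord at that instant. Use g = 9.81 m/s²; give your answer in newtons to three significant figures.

At the lowest point, T points up (toward the centre) and the weight mg points down (away from the centre), so the net inward force is T − mg = mv²/r.
T = m(v²/r + g) = 1.62 × ((3.04)²/0.874 + 9.81) = 1.62 × (10.57 + 9.81) = 1.62 × 20.38 = 33.02 N.

33.0 N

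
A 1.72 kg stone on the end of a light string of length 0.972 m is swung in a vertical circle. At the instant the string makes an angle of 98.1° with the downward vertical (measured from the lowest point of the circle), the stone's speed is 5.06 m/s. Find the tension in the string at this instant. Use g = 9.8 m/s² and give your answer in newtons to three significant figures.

42.9 N

Take the radial direction toward the centre of the circle as positive. The component of the weight along the string toward the centre is −mg cos φ (φ measured from the bottom), so Newton's second law along the string gives T − mg cos φ = m v²/r.
cos 98.1° = -0.1409, so T = m(v²/r + g cos φ) = 1.72 × ((5.06)²/0.972 + 9.8 × -0.1409) = 1.72 × (26.34 + (-1.381)) = 1.72 × 24.96 = 42.93 N.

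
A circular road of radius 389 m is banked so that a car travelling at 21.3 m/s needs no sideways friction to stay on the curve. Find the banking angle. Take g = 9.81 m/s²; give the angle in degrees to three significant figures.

6.78°

For a frictionless banked turn: horizontally N sinθ = mv²/r and vertically N cosθ = mg.
Dividing: tanθ = v²/(r g) = (21.3)²/(389 × 9.81) = 453.7/3816 = 0.1189.
θ = arctan(0.1189) = 6.780°.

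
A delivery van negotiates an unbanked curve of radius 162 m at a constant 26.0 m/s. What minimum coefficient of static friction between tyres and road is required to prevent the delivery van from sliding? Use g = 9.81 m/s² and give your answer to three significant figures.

0.425

Friction provides the centripetal force: μ_s m g = m v²/r, so μ_s = v²/(g r) = (26.00)²/(9.81 × 162) = 676.0/1589 = 0.4254.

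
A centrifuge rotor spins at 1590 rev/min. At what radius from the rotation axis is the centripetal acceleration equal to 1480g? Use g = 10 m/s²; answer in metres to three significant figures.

0.534 m

ω = 1590 rev/min × 2π/60 = 166.5 rad/s.
a_c = ω²r = 1480g ⇒ r = 1480 × 10.0 / (166.5)² = 14800/27720 = 0.5338 m.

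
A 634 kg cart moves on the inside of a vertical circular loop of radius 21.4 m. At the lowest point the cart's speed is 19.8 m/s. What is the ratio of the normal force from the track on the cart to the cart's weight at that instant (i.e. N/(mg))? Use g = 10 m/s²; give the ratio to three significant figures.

At the bottom, N − mg = mv²/r, so N = m(v²/r + g) and N/(mg) = v²/(rg) + 1 = (19.8)²/(21.4 × 10.0) + 1 = 1.832 + 1 = 2.832.

2.83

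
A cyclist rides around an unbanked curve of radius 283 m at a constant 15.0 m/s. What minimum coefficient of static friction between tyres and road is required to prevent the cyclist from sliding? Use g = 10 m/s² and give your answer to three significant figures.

0.0795

Friction provides the centripetal force: μ_s m g = m v²/r, so μ_s = v²/(g r) = (15.00)²/(10.0 × 283) = 225.0/2830 = 0.07951.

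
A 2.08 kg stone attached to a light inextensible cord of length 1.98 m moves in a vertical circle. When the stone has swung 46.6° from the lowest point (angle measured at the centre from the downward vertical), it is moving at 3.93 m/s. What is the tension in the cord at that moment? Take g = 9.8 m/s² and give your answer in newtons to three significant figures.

30.2 N

Take the radial direction toward the centre of the circle as positive. The component of the weight along the string toward the centre is −mg cos φ (φ measured from the bottom), so Newton's second law along the string gives T − mg cos φ = m v²/r.
cos 46.6° = 0.6871, so T = m(v²/r + g cos φ) = 2.08 × ((3.93)²/1.98 + 9.8 × 0.6871) = 2.08 × (7.800 + (6.733)) = 2.08 × 14.53 = 30.23 N.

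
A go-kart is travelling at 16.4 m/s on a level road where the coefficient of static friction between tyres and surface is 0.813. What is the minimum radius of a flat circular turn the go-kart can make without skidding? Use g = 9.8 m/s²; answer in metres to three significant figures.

At the limit, μ_s m g = m v²/r, so r_min = v²/(μ_s g) = (16.4)²/(0.813 × 9.8) = 269.0/7.967 = 33.76 m.

33.8 m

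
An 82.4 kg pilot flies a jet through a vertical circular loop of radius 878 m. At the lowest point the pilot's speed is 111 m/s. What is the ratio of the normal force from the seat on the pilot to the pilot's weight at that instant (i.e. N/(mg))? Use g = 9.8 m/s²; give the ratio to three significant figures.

At the bottom, N − mg = mv²/r, so N = m(v²/r + g) and N/(mg) = v²/(rg) + 1 = (111)²/(878 × 9.8) + 1 = 1.432 + 1 = 2.432.

2.43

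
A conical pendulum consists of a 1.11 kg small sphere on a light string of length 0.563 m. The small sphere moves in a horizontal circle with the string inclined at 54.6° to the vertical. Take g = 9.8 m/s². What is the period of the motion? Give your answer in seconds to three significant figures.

1.15 s

r = L sinθ = 0.4589 m. From T sinθ = mω²r and T cosθ = mg: tanθ = ω²r/g, so ω² = g tanθ / r = g/(L cosθ).
ω = √(g/(L cosθ)) = √(9.8/(0.563 × 0.5793)) = √30.05 = 5.482 rad/s.
Period = 2π/ω = 1.146 s.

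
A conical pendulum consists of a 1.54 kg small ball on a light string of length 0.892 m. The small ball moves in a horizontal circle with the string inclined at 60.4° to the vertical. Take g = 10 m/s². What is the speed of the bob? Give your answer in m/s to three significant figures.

3.69 m/s

The radius of the circle is r = L sinθ = 0.892 × sin 60.4° = 0.7756 m.
Horizontally T sinθ = mv²/r and vertically T cosθ = mg, so tanθ = v²/(rg).
v = √(r g tanθ) = √(0.7756 × 10.0 × 1.760) = √13.65 = 3.695 m/s.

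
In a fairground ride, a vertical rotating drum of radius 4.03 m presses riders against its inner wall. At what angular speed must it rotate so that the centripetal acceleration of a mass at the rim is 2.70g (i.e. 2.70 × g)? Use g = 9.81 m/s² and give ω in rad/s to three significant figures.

2.56 rad/s

Centripetal acceleration a_c = ω²r. Setting ω²r = 2.70g:
ω = √(2.70g / r) = √(2.70 × 9.81 / 4.03) = √6.572 = 2.564 rad/s.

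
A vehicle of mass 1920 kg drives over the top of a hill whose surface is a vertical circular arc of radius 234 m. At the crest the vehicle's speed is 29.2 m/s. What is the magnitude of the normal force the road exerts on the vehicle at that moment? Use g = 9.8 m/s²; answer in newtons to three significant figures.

At the crest the centripetal acceleration points downward (toward the centre of the arc), so mg − N = mv²/r.
N = m(g − v²/r) = 1920 × (9.8 − (29.2)²/234) = 1920 × (9.8 − 3.644) = 1920 × 6.156 = 11820 N.

11800 N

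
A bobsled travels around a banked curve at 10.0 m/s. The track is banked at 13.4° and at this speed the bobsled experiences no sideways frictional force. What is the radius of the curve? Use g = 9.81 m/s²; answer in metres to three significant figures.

42.8 m

Frictionless banking: tanθ = v²/(rg), so r = v²/(g tanθ).
r = (10.0)²/(9.81 × tan 13.4°) = 100.0/(9.81 × 0.2382) = 100.0/2.337 = 42.79 m.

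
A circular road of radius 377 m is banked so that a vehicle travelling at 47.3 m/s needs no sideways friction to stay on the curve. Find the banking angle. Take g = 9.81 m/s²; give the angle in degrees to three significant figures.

For a frictionless banked turn: horizontally N sinθ = mv²/r and vertically N cosθ = mg.
Dividing: tanθ = v²/(r g) = (47.3)²/(377 × 9.81) = 2237/3698 = 0.6049.
θ = arctan(0.6049) = 31.17°.

31.2°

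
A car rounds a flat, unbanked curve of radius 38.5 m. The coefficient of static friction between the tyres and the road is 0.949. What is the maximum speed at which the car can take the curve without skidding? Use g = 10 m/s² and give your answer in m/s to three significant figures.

19.1 m/s

On a flat curve, static friction is the only horizontal force, so it must supply the full centripetal force: μ_s m g = m v²/r.
Mass cancels: v_max = √(μ_s g r) = √(0.949 × 10.0 × 38.5) = √365.4 = 19.11 m/s.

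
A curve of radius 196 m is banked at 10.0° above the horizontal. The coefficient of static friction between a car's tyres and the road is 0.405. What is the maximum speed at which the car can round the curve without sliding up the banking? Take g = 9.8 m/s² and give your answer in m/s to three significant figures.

At the maximum speed, friction acts down the slope at its limiting value f = μN. Radially (horizontal, toward centre): N sinθ + μN cosθ = mv²/r. Vertically: N cosθ − μN sinθ = mg.
Dividing: v² = r g (sinθ + μcosθ)/(cosθ − μsinθ).
sinθ + μcosθ = 0.1736 + 0.405×0.9848 = 0.5725; cosθ − μsinθ = 0.9848 − 0.405×0.1736 = 0.9145.
v² = 196 × 9.8 × 0.5725/0.9145 = 1202 m²/s², so v = 34.68 m/s.

34.7 m/s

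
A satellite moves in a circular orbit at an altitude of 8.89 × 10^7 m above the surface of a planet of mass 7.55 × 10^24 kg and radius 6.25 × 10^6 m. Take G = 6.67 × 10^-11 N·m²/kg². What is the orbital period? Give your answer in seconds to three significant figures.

260000 s

r = R + h = 6.25 × 10^6 + 8.89 × 10^7 = 9.515 × 10^7 m. Gravity provides the centripetal force: G M m / r² = m v² / r ⇒ v = √(GM/r) = 2301 m/s.
T = 2πr/v = 2π × 9.515 × 10^7 / 2301 = 259900 s.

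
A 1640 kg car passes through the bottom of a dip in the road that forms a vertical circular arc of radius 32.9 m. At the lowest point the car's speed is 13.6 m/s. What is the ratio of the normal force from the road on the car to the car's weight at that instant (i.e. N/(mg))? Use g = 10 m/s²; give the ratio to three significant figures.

At the bottom, N − mg = mv²/r, so N = m(v²/r + g) and N/(mg) = v²/(rg) + 1 = (13.6)²/(32.9 × 10.0) + 1 = 0.5622 + 1 = 1.562.

1.56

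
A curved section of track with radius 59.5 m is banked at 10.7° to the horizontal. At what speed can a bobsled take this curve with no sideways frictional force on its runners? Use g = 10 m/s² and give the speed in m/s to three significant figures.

On a frictionless banked curve, N sinθ = mv²/r and N cosθ = mg, so tanθ = v²/(rg).
v = √(r g tanθ) = √(59.5 × 10.0 × tan 10.7°) = √(59.5 × 10.0 × 0.1890) = √112.4 = 10.60 m/s.

10.6 m/s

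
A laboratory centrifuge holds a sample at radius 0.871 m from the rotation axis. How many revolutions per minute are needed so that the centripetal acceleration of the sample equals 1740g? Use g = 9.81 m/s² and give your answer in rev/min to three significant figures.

1340 rev/min

Require ω²r = 1740g, so ω = √(1740 × 9.81/0.871) = 140.0 rad/s.
In rev/min: ω × 60/(2π) = 140.0 × 60/(2π) = 1337 rev/min.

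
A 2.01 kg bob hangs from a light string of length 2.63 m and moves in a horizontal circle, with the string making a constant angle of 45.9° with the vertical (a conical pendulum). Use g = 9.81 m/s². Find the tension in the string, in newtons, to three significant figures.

28.3 N

Vertically the bob has no acceleration, so T cosθ = mg.
T = mg/cosθ = 2.01 × 9.81 / cos 45.9° = 19.72/0.6959 = 28.33 N.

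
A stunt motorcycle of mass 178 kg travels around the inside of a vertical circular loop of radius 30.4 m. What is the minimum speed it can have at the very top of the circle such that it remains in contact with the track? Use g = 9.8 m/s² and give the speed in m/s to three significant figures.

At the highest point the centre is directly below, so both the weight and N act inward: N + mg = mv²/r.
At minimum speed N → 0, so mg = mv_min²/r ⇒ v_min = √(g r) = √(9.8 × 30.4) = 17.26 m/s.

17.3 m/s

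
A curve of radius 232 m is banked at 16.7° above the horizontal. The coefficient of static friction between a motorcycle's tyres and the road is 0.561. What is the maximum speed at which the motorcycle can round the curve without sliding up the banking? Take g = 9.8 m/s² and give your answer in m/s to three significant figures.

48.5 m/s

At the maximum speed, friction acts down the slope at its limiting value f = μN. Radially (horizontal, toward centre): N sinθ + μN cosθ = mv²/r. Vertically: N cosθ − μN sinθ = mg.
Dividing: v² = r g (sinθ + μcosθ)/(cosθ − μsinθ).
sinθ + μcosθ = 0.2874 + 0.561×0.9578 = 0.8247; cosθ − μsinθ = 0.9578 − 0.561×0.2874 = 0.7966.
v² = 232 × 9.8 × 0.8247/0.7966 = 2354 m²/s², so v = 48.52 m/s.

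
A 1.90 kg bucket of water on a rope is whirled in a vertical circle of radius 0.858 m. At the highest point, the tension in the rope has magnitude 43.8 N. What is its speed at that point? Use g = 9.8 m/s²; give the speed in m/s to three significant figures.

5.31 m/s

At the top, T + mg = mv²/r, so v = √(r(T/m + g)) = √(0.858 × (43.8/1.90 + 9.8)) = √(0.858 × 32.85) = √28.19 = 5.309 m/s.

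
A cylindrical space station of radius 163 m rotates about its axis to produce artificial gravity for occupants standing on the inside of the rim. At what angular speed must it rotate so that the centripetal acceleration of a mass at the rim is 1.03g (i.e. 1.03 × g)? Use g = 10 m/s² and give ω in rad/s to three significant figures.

0.251 rad/s

Centripetal acceleration a_c = ω²r. Setting ω²r = 1.03g:
ω = √(1.03g / r) = √(1.03 × 10.0 / 163) = √0.06319 = 0.2514 rad/s.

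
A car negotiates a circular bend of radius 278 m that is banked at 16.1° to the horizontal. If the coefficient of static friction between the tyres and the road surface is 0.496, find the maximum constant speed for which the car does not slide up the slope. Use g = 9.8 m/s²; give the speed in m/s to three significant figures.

49.9 m/s

At the maximum speed, friction acts down the slope at its limiting value f = μN. Radially (horizontal, toward centre): N sinθ + μN cosθ = mv²/r. Vertically: N cosθ − μN sinθ = mg.
Dividing: v² = r g (sinθ + μcosθ)/(cosθ − μsinθ).
sinθ + μcosθ = 0.2773 + 0.496×0.9608 = 0.7539; cosθ − μsinθ = 0.9608 − 0.496×0.2773 = 0.8232.
v² = 278 × 9.8 × 0.7539/0.8232 = 2495 m²/s², so v = 49.95 m/s.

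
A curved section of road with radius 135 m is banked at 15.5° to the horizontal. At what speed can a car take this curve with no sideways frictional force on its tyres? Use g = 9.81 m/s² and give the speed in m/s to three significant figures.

On a frictionless banked curve, N sinθ = mv²/r and N cosθ = mg, so tanθ = v²/(rg).
v = √(r g tanθ) = √(135 × 9.81 × tan 15.5°) = √(135 × 9.81 × 0.2773) = √367.3 = 19.16 m/s.

19.2 m/s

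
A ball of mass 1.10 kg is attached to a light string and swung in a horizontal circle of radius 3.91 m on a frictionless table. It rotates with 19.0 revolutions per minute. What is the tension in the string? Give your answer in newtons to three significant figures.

ω = 19.0 rev/min × 2π/60 = 1.990 rad/s, so v = ωr = 1.990 × 3.91 = 7.780 m/s.
The tension is the only horizontal force, so it supplies the full centripetal force: T = m v²/r = 1.10 × (7.780)²/3.91 = 1.10 × 60.52/3.91 = 17.03 N.

17.0 N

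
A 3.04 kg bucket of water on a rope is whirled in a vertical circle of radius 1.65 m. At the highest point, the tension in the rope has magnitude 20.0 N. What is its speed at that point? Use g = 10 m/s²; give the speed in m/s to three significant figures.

At the top, T + mg = mv²/r, so v = √(r(T/m + g)) = √(1.65 × (20.0/3.04 + 10.0)) = √(1.65 × 16.58) = √27.36 = 5.230 m/s.

5.23 m/s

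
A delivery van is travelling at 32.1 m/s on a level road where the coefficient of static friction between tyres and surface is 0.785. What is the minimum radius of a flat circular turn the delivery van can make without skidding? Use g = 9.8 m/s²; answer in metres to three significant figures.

At the limit, μ_s m g = m v²/r, so r_min = v²/(μ_s g) = (32.1)²/(0.785 × 9.8) = 1030/7.693 = 133.9 m.

134 m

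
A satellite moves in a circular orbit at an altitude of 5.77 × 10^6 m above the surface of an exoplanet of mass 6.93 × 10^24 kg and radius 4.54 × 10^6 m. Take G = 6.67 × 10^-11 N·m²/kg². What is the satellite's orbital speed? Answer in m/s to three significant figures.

Orbital radius r = R + h = 4.54 × 10^6 + 5.77 × 10^6 = 1.031 × 10^7 m.
Gravity supplies the centripetal force: G M m / r² = m v² / r, so v = √(GM/r).
v = √(6.67 × 10^-11 × 6.93 × 10^24 / 1.031 × 10^7) = √(4.483 × 10^7) = 6696 m/s.

6700 m/s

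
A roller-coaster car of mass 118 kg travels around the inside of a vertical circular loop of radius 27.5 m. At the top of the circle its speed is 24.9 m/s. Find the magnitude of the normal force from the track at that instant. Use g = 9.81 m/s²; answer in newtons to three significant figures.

At the top, both N and the weight mg point inward (toward the centre), so N + mg = mv²/r.
N = m(v²/r − g) = 118 × ((24.9)²/27.5 − 9.81) = 118 × (22.55 − 9.81) = 118 × 12.74 = 1503 N.

1500 N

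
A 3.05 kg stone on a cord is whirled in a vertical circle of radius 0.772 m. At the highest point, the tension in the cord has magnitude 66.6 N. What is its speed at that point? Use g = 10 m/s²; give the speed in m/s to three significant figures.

4.96 m/s

At the top, T + mg = mv²/r, so v = √(r(T/m + g)) = √(0.772 × (66.6/3.05 + 10.0)) = √(0.772 × 31.84) = √24.58 = 4.958 m/s.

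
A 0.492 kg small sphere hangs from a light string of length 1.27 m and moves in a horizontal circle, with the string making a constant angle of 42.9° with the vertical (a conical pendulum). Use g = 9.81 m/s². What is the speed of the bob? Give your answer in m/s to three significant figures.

2.81 m/s

The radius of the circle is r = L sinθ = 1.27 × sin 42.9° = 0.8645 m.
Horizontally T sinθ = mv²/r and vertically T cosθ = mg, so tanθ = v²/(rg).
v = √(r g tanθ) = √(0.8645 × 9.81 × 0.9293) = √7.881 = 2.807 m/s.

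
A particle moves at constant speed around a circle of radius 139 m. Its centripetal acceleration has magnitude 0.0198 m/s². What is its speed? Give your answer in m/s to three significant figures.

a_c = v²/r ⇒ v = √(a_c · r) = √(0.0198 × 139) = √2.752 = 1.659 m/s.

1.66 m/s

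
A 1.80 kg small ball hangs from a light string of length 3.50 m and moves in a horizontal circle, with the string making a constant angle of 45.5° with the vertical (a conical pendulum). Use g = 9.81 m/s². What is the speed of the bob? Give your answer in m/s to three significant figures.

The radius of the circle is r = L sinθ = 3.50 × sin 45.5° = 2.496 m.
Horizontally T sinθ = mv²/r and vertically T cosθ = mg, so tanθ = v²/(rg).
v = √(r g tanθ) = √(2.496 × 9.81 × 1.018) = √24.92 = 4.992 m/s.

4.99 m/s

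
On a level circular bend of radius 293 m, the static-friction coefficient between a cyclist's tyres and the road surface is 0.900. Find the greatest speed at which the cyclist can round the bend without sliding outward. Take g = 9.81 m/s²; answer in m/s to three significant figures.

The only inward force on a level bend is static friction, so at the limit f_s = μ_s N = μ_s m g = m v²/r.
Mass cancels: v_max = √(μ_s g r) = √(0.900 × 9.81 × 293) = √2587 = 50.86 m/s.

50.9 m/s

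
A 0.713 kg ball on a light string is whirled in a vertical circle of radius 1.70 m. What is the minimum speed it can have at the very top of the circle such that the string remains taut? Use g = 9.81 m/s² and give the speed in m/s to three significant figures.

At the top, both weight mg and T point toward the centre: T + mg = mv²/r.
At minimum speed T → 0, so mg = mv_min²/r ⇒ v_min = √(g r) = √(9.81 × 1.70) = 4.084 m/s.

4.08 m/s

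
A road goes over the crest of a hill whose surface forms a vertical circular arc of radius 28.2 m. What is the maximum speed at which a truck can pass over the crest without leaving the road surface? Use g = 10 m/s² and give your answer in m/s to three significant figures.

At the crest the centre of the circle is below the truck, so the net downward (centripetal) force is mg − N = mv²/r.
The truck leaves the road when N → 0, giving v_max = √(g r) = √(10.0 × 28.2) = 16.79 m/s.

16.8 m/s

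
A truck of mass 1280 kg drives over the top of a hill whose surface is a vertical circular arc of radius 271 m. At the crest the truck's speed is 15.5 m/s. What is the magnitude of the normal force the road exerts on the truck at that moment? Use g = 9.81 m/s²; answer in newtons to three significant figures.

At the crest the centripetal acceleration points downward (toward the centre of the arc), so mg − N = mv²/r.
N = m(g − v²/r) = 1280 × (9.81 − (15.5)²/271) = 1280 × (9.81 − 0.8865) = 1280 × 8.923 = 11420 N.

11400 N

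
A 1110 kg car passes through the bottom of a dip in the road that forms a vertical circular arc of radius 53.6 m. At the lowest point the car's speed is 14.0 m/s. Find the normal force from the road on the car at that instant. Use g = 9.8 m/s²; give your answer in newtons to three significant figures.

14900 N

At the lowest point, N points up (toward the centre) and the weight mg points down (away from the centre), so the net inward force is N − mg = mv²/r.
N = m(v²/r + g) = 1110 × ((14.0)²/53.6 + 9.8) = 1110 × (3.657 + 9.8) = 1110 × 13.46 = 14940 N.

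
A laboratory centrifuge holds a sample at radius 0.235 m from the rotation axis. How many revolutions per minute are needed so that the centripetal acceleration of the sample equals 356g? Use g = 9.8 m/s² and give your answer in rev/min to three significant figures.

Require ω²r = 356g, so ω = √(356 × 9.8/0.235) = 121.8 rad/s.
In rev/min: ω × 60/(2π) = 121.8 × 60/(2π) = 1164 rev/min.

1160 rev/min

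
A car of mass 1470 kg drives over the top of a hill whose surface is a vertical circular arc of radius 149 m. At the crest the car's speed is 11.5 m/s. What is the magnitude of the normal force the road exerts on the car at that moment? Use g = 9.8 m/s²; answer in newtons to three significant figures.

13100 N

At the crest the centripetal acceleration points downward (toward the centre of the arc), so mg − N = mv²/r.
N = m(g − v²/r) = 1470 × (9.8 − (11.5)²/149) = 1470 × (9.8 − 0.8876) = 1470 × 8.912 = 13100 N.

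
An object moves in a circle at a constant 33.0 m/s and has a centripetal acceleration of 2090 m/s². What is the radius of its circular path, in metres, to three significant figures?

a_c = v²/r ⇒ r = v²/a_c = (33.0)²/2090 = 1089/2090 = 0.5211 m.

0.521 m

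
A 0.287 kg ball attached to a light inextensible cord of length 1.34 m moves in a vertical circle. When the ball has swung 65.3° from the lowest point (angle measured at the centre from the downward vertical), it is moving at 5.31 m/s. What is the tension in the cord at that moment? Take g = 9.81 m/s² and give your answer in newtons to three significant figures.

Take the radial direction toward the centre of the circle as positive. The component of the weight along the string toward the centre is −mg cos φ (φ measured from the bottom), so Newton's second law along the string gives T − mg cos φ = m v²/r.
cos 65.3° = 0.4179, so T = m(v²/r + g cos φ) = 0.287 × ((5.31)²/1.34 + 9.81 × 0.4179) = 0.287 × (21.04 + (4.099)) = 0.287 × 25.14 = 7.216 N.

7.22 N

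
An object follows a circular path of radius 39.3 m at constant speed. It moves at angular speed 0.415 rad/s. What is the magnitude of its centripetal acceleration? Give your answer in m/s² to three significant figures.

6.77 m/s²

v = ωr = 0.415 × 39.3 = 16.31 m/s.
a_c = v²/r = (16.31)²/39.3 = 266.0/39.3 = 6.768 m/s².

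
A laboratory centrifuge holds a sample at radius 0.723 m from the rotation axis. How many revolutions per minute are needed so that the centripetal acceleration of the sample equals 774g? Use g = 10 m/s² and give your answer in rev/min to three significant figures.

988 rev/min

Require ω²r = 774g, so ω = √(774 × 10.0/0.723) = 103.5 rad/s.
In rev/min: ω × 60/(2π) = 103.5 × 60/(2π) = 988.0 rev/min.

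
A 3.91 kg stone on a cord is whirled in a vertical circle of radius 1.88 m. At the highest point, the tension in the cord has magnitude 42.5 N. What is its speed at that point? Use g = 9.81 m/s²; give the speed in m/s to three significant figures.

6.24 m/s

At the top, T + mg = mv²/r, so v = √(r(T/m + g)) = √(1.88 × (42.5/3.91 + 9.81)) = √(1.88 × 20.68) = √38.88 = 6.235 m/s.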